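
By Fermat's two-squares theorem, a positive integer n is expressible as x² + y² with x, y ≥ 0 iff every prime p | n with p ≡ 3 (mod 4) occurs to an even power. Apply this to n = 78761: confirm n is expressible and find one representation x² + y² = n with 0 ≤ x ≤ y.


Step 1: Factor n = 78761 = 17 · 41 · 113.
Step 2: Check the mod-4 condition on each prime factor: 17 ≡ 1 (mod 4), exponent 1; 41 ≡ 1 (mod 4), exponent 1; 113 ≡ 1 (mod 4), exponent 1.
All primes ≡ 3 (mod 4) appear to even exponent (or don't appear), so by the two-squares theorem n IS expressible as a sum of two squares.
Step 3: Build a representation. Here n = 17 · 41 · 113 is a product of primes ≡ 1 (mod 4). Each prime p ≡ 1 (mod 4) is itself a sum of two squares; find a² by testing p − a² for a perfect square:
  17: 17 − 1² = 16 = 4² ⇒ 17 = 1² + 4².
  41: 41 − 1² = 40, 41 − 2² = 37, 41 − 3² = 32, 41 − 4² = 25 = 5² ⇒ 41 = 4² + 5².
  113: 113 − 1² = 112, 113 − 2² = 109, 113 − 3² = 104, 113 − 4² = 97, 113 − 5² = 88, 113 − 6² = 77, 113 − 7² = 64 = 8² ⇒ 113 = 7² + 8².
  Combine using the Brahmagupta–Fibonacci identity (a² + b²)(c² + d²) = (ac − bd)² + (ad + bc)² = (ac + bd)² + (ad − bc)²:
  17 · 41 = 697: from (1² + 4²)(4² + 5²), take (1·4 − 4·5, 1·5 + 4·4) = (4 − 20, 5 + 16) = (-16, 21); dropping signs (only squares matter) gives (16, 21); check 16² + 21² = 256 + 441 = 697 ✓.
  697 · 113 = 78761: from (16² + 21²)(7² + 8²), take (16·7 − 21·8, 16·8 + 21·7) = (112 − 168, 128 + 147) = (-56, 275); dropping signs (only squares matter) gives (56, 275); check 56² + 275² = 3136 + 75625 = 78761 ✓.
Step 4: Order so x ≤ y and verify: 56² + 275² = 3136 + 75625 = 78761 = n. ✓

n = 78761 = 56² + 275² (one valid representation with x ≤ y).


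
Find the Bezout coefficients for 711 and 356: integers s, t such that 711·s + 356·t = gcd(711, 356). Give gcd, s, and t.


Euclidean algorithm on (711, 356) — divide until remainder is 0:
  711 = 1 · 356 + 355
  356 = 1 · 355 + 1
  355 = 355 · 1 + 0
gcd(711, 356) = 1.
Track Bezout coefficients alongside the remainders: start with r₀ = 711 = a·1 + b·0 (s = 1, t = 0) and r₁ = 356 = a·0 + b·1 (s = 0, t = 1); each new remainder r_{k+1} = r_{k-1} − q_k·r_k inherits s_{k+1} = s_{k-1} − q_k·s_k, t_{k+1} = t_{k-1} − q_k·t_k, so r_k = a·s_k + b·t_k at every step:
  q = 1: r = 355, s = 1 − 1·0 = 1, t = 0 − 1·1 = -1  (check: 711·1 + 356·(-1) = 355)
  q = 1: r = 1, s = 0 − 1·1 = -1, t = 1 − 1·(-1) = 2  (check: 711·(-1) + 356·2 = 1)
The row with r = 1 (the gcd) gives the Bezout coefficients s = -1, t = 2.
Result: 711 · (-1) + 356 · (2) = 1.

gcd(711, 356) = 1; s = -1, t = 2 (check: 711·(-1) + 356·2 = 1).


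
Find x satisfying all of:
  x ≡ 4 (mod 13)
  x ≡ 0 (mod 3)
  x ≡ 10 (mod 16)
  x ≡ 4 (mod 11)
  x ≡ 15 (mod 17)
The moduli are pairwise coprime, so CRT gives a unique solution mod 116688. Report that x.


Product of moduli M = 13 · 3 · 16 · 11 · 17 = 116688.
Merge one congruence at a time:
  Start: x ≡ 4 (mod 13).
  Combine with x ≡ 0 (mod 3); new modulus lcm = 39.
    Write x = 4 + 13·t and substitute into x ≡ 0 (mod 3): 13·t ≡ 0 − 4 = -4 (mod 3).
    Reduce coefficients mod 3: 1·t ≡ 2 (mod 3).
    So t ≡ 2 (mod 3).
    Then x = 4 + 13·2 = 30, valid modulo lcm(13, 3) = 39: x ≡ 30 (mod 39).
  Combine with x ≡ 10 (mod 16); new modulus lcm = 624.
    Write x = 30 + 39·t and substitute into x ≡ 10 (mod 16): 39·t ≡ 10 − 30 = -20 (mod 16).
    Reduce coefficients mod 16: 7·t ≡ 12 (mod 16).
    The inverse of 7 mod 16 is 7 (since 7·7 = 49 = 3·16 + 1), so t ≡ 7·12 = 84 ≡ 4 (mod 16).
    Then x = 30 + 39·4 = 186, valid modulo lcm(39, 16) = 624: x ≡ 186 (mod 624).
  Combine with x ≡ 4 (mod 11); new modulus lcm = 6864.
    Write x = 186 + 624·t and substitute into x ≡ 4 (mod 11): 624·t ≡ 4 − 186 = -182 (mod 11).
    Reduce coefficients mod 11: 8·t ≡ 5 (mod 11).
    The inverse of 8 mod 11 is 7 (since 8·7 = 56 = 5·11 + 1), so t ≡ 7·5 = 35 ≡ 2 (mod 11).
    Then x = 186 + 624·2 = 1434, valid modulo lcm(624, 11) = 6864: x ≡ 1434 (mod 6864).
  Combine with x ≡ 15 (mod 17); new modulus lcm = 116688.
    Write x = 1434 + 6864·t and substitute into x ≡ 15 (mod 17): 6864·t ≡ 15 − 1434 = -1419 (mod 17).
    Reduce coefficients mod 17: 13·t ≡ 9 (mod 17).
    The inverse of 13 mod 17 is 4 (since 13·4 = 52 = 3·17 + 1), so t ≡ 4·9 = 36 ≡ 2 (mod 17).
    Then x = 1434 + 6864·2 = 15162, valid modulo lcm(6864, 17) = 116688: x ≡ 15162 (mod 116688).
Verify against each original: 15162 mod 13 = 4, 15162 mod 3 = 0, 15162 mod 16 = 10, 15162 mod 11 = 4, 15162 mod 17 = 15.

x ≡ 15162 (mod 116688).


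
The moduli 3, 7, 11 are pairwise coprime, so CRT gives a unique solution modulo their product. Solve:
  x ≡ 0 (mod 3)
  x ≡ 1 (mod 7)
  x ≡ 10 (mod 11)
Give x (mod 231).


Moduli 3, 7, 11 are pairwise coprime; by CRT there is a unique solution modulo M = 3 · 7 · 11 = 231.
Solve pairwise, accumulating the modulus:
  Start with x ≡ 0 (mod 3).
  Combine with x ≡ 1 (mod 7): since gcd(3, 7) = 1, we get a unique residue mod 21.
    Write x = 0 + 3·t and substitute into x ≡ 1 (mod 7): 3·t ≡ 1 − 0 = 1 (mod 7).
    The inverse of 3 mod 7 is 5 (since 3·5 = 15 = 2·7 + 1), so t ≡ 5·1 = 5 ≡ 5 (mod 7).
    Then x = 0 + 3·5 = 15, valid modulo lcm(3, 7) = 21: x ≡ 15 (mod 21).
  Combine with x ≡ 10 (mod 11): since gcd(21, 11) = 1, we get a unique residue mod 231.
    Write x = 15 + 21·t and substitute into x ≡ 10 (mod 11): 21·t ≡ 10 − 15 = -5 (mod 11).
    Reduce coefficients mod 11: 10·t ≡ 6 (mod 11).
    The inverse of 10 mod 11 is 10 (since 10·10 = 100 = 9·11 + 1), so t ≡ 10·6 = 60 ≡ 5 (mod 11).
    Then x = 15 + 21·5 = 120, valid modulo lcm(21, 11) = 231: x ≡ 120 (mod 231).
Verify: 120 mod 3 = 0 ✓, 120 mod 7 = 1 ✓, 120 mod 11 = 10 ✓.

x ≡ 120 (mod 231).


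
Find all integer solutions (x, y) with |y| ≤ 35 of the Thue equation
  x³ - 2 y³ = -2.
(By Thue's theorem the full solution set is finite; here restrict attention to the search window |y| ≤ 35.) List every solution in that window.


The equation is x³ - 2y³ = -2. For fixed y, x³ = 2·y³ − 2, so a solution requires the RHS to be a perfect cube.
Strategy: iterate y from -35 to 35, compute RHS = 2·y³ − 2, and check whether it is a (positive or negative) perfect cube.
Check small values of y:
  y = 0: RHS = -2 is not a perfect cube.
  y = 1: RHS = 0 = (0)³ ⇒ x = 0 works.
  y = -1: RHS = -4 is not a perfect cube.
  y = 2: RHS = 14 is not a perfect cube.
  y = -2: RHS = -18 is not a perfect cube.
  y = 3: RHS = 52 is not a perfect cube.
  y = -3: RHS = -56 is not a perfect cube.
Continuing the search up to |y| = 35 finds no further solutions beyond those listed.
Collected solutions: (0, 1).

Solutions (with |y| ≤ 35): (0, 1).


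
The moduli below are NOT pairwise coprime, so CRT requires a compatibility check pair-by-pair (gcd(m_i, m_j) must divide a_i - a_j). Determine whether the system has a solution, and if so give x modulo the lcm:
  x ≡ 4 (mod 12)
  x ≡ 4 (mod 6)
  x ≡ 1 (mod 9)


Moduli 12, 6, 9 are not pairwise coprime, so CRT works modulo lcm(m_i) when all pairwise compatibility conditions hold.
Pairwise compatibility: gcd(m_i, m_j) must divide a_i - a_j for every pair.
Merge one congruence at a time:
  Start: x ≡ 4 (mod 12).
  Combine with x ≡ 4 (mod 6): gcd(12, 6) = 6; 4 - 4 = 0, which IS divisible by 6, so compatible.
    Write x = 4 + 12·t and substitute into x ≡ 4 (mod 6): 12·t ≡ 4 − 4 = 0 (mod 6).
    Divide the congruence (and modulus) by g = 6: 2·t ≡ 0 (mod 1).
    Modulo 1 every t works; take t = 0.
    Then x = 4 + 12·0 = 4, valid modulo lcm(12, 6) = 12: x ≡ 4 (mod 12).
  Combine with x ≡ 1 (mod 9): gcd(12, 9) = 3; 1 - 4 = -3, which IS divisible by 3, so compatible.
    Write x = 4 + 12·t and substitute into x ≡ 1 (mod 9): 12·t ≡ 1 − 4 = -3 (mod 9).
    Divide the congruence (and modulus) by g = 3: 4·t ≡ -1 (mod 3).
    Reduce coefficients mod 3: 1·t ≡ 2 (mod 3).
    So t ≡ 2 (mod 3).
    Then x = 4 + 12·2 = 28, valid modulo lcm(12, 9) = 36: x ≡ 28 (mod 36).
Verify: 28 mod 12 = 4, 28 mod 6 = 4, 28 mod 9 = 1.

x ≡ 28 (mod 36).


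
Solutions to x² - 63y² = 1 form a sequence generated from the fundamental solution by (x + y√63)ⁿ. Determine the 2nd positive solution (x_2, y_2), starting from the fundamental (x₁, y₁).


Step 1: Find the fundamental solution (x₁, y₁) of x² - 63y² = 1.
  Expand √63 as a continued fraction. a₀ = ⌊√63⌋ = 7; iterate m_{k+1} = d_k·a_k − m_k, d_{k+1} = (63 − m_{k+1}²)/d_k, a_{k+1} = ⌊(a₀ + m_{k+1})/d_{k+1}⌋ (starting m₀ = 0, d₀ = 1), with convergents p_k = a_k·p_{k-1} + p_{k-2}, q_k = a_k·q_{k-1} + q_{k-2} (p₋₁ = 1, q₋₁ = 0):
  k = 0: a₀ = 7; p₀/q₀ = 7/1; p₀² − 63·q₀² = 49 − 63 = -14.
  k = 1: m = 7, d = 14, a = ⌊(7 + 7)/14⌋ = 1; p/q = (1·7 + 1)/(1·1 + 0) = 8/1; p² − 63·q² = 64 − 63 = 1.
  The first convergent with p² − 63·q² = 1 gives the fundamental solution (x₁, y₁) = (8, 1).
Step 2: Apply the recurrence (x_{n+1}, y_{n+1}) = (x₁x_n + 63y₁y_n, x₁y_n + y₁x_n) repeatedly.
  From (x_1, y_1) = (8, 1): x_2 = 8·8 + 63·1·1 = 127; y_2 = 8·1 + 1·8 = 16.
Step 3: Verify x_2² - 63·y_2² = 16129 - 16128 = 1 (should be 1). ✓

(x_1, y_1) = (8, 1); (x_2, y_2) = (127, 16).


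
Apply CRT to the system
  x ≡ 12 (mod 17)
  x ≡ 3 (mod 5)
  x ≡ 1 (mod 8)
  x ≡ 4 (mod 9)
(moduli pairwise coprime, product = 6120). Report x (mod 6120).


Product of moduli M = 17 · 5 · 8 · 9 = 6120.
Merge one congruence at a time:
  Start: x ≡ 12 (mod 17).
  Combine with x ≡ 3 (mod 5); new modulus lcm = 85.
    Write x = 12 + 17·t and substitute into x ≡ 3 (mod 5): 17·t ≡ 3 − 12 = -9 (mod 5).
    Reduce coefficients mod 5: 2·t ≡ 1 (mod 5).
    The inverse of 2 mod 5 is 3 (since 2·3 = 6 = 1·5 + 1), so t ≡ 3·1 = 3 ≡ 3 (mod 5).
    Then x = 12 + 17·3 = 63, valid modulo lcm(17, 5) = 85: x ≡ 63 (mod 85).
  Combine with x ≡ 1 (mod 8); new modulus lcm = 680.
    Write x = 63 + 85·t and substitute into x ≡ 1 (mod 8): 85·t ≡ 1 − 63 = -62 (mod 8).
    Reduce coefficients mod 8: 5·t ≡ 2 (mod 8).
    The inverse of 5 mod 8 is 5 (since 5·5 = 25 = 3·8 + 1), so t ≡ 5·2 = 10 ≡ 2 (mod 8).
    Then x = 63 + 85·2 = 233, valid modulo lcm(85, 8) = 680: x ≡ 233 (mod 680).
  Combine with x ≡ 4 (mod 9); new modulus lcm = 6120.
    Write x = 233 + 680·t and substitute into x ≡ 4 (mod 9): 680·t ≡ 4 − 233 = -229 (mod 9).
    Reduce coefficients mod 9: 5·t ≡ 5 (mod 9).
    The inverse of 5 mod 9 is 2 (since 5·2 = 10 = 1·9 + 1), so t ≡ 2·5 = 10 ≡ 1 (mod 9).
    Then x = 233 + 680·1 = 913, valid modulo lcm(680, 9) = 6120: x ≡ 913 (mod 6120).
Verify against each original: 913 mod 17 = 12, 913 mod 5 = 3, 913 mod 8 = 1, 913 mod 9 = 4.

x ≡ 913 (mod 6120).


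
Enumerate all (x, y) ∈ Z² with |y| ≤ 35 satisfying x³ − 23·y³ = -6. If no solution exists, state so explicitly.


The equation is x³ - 23y³ = -6. For fixed y, x³ = 23·y³ − 6, so a solution requires the RHS to be a perfect cube.
Strategy: iterate y from -35 to 35, compute RHS = 23·y³ − 6, and check whether it is a (positive or negative) perfect cube.
Check small values of y:
  y = 0: RHS = -6 is not a perfect cube.
  y = 1: RHS = 17 is not a perfect cube.
  y = -1: RHS = -29 is not a perfect cube.
  y = 2: RHS = 178 is not a perfect cube.
  y = -2: RHS = -190 is not a perfect cube.
  y = 3: RHS = 615 is not a perfect cube.
  y = -3: RHS = -627 is not a perfect cube.
Continuing the search up to |y| = 35 finds no solutions either.
No (x, y) in the scanned range satisfies the equation.

No integer solutions with |y| ≤ 35.


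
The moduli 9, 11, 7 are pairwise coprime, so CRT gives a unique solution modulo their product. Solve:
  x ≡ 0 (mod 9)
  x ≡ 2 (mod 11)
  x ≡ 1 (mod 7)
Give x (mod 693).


Moduli 9, 11, 7 are pairwise coprime; by CRT there is a unique solution modulo M = 9 · 11 · 7 = 693.
Solve pairwise, accumulating the modulus:
  Start with x ≡ 0 (mod 9).
  Combine with x ≡ 2 (mod 11): since gcd(9, 11) = 1, we get a unique residue mod 99.
    Write x = 0 + 9·t and substitute into x ≡ 2 (mod 11): 9·t ≡ 2 − 0 = 2 (mod 11).
    The inverse of 9 mod 11 is 5 (since 9·5 = 45 = 4·11 + 1), so t ≡ 5·2 = 10 ≡ 10 (mod 11).
    Then x = 0 + 9·10 = 90, valid modulo lcm(9, 11) = 99: x ≡ 90 (mod 99).
  Combine with x ≡ 1 (mod 7): since gcd(99, 7) = 1, we get a unique residue mod 693.
    Write x = 90 + 99·t and substitute into x ≡ 1 (mod 7): 99·t ≡ 1 − 90 = -89 (mod 7).
    Reduce coefficients mod 7: 1·t ≡ 2 (mod 7).
    So t ≡ 2 (mod 7).
    Then x = 90 + 99·2 = 288, valid modulo lcm(99, 7) = 693: x ≡ 288 (mod 693).
Verify: 288 mod 9 = 0 ✓, 288 mod 11 = 2 ✓, 288 mod 7 = 1 ✓.

x ≡ 288 (mod 693).


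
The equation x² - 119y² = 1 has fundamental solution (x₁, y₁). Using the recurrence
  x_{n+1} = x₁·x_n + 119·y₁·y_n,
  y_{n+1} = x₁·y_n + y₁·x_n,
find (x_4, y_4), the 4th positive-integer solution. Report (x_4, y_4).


Step 1: Find the fundamental solution (x₁, y₁) of x² - 119y² = 1.
  Expand √119 as a continued fraction. a₀ = ⌊√119⌋ = 10; iterate m_{k+1} = d_k·a_k − m_k, d_{k+1} = (119 − m_{k+1}²)/d_k, a_{k+1} = ⌊(a₀ + m_{k+1})/d_{k+1}⌋ (starting m₀ = 0, d₀ = 1), with convergents p_k = a_k·p_{k-1} + p_{k-2}, q_k = a_k·q_{k-1} + q_{k-2} (p₋₁ = 1, q₋₁ = 0):
  k = 0: a₀ = 10; p₀/q₀ = 10/1; p₀² − 119·q₀² = 100 − 119 = -19.
  k = 1: m = 10, d = 19, a = ⌊(10 + 10)/19⌋ = 1; p/q = (1·10 + 1)/(1·1 + 0) = 11/1; p² − 119·q² = 121 − 119 = 2.
  k = 2: m = 9, d = 2, a = ⌊(10 + 9)/2⌋ = 9; p/q = (9·11 + 10)/(9·1 + 1) = 109/10; p² − 119·q² = 11881 − 11900 = -19.
  k = 3: m = 9, d = 19, a = ⌊(10 + 9)/19⌋ = 1; p/q = (1·109 + 11)/(1·10 + 1) = 120/11; p² − 119·q² = 14400 − 14399 = 1.
  The first convergent with p² − 119·q² = 1 gives the fundamental solution (x₁, y₁) = (120, 11).
Step 2: Apply the recurrence (x_{n+1}, y_{n+1}) = (x₁x_n + 119y₁y_n, x₁y_n + y₁x_n) repeatedly.
  From (x_1, y_1) = (120, 11): x_2 = 120·120 + 119·11·11 = 28799; y_2 = 120·11 + 11·120 = 2640.
  From (x_2, y_2) = (28799, 2640): x_3 = 120·28799 + 119·11·2640 = 6911640; y_3 = 120·2640 + 11·28799 = 633589.
  From (x_3, y_3) = (6911640, 633589): x_4 = 120·6911640 + 119·11·633589 = 1658764801; y_4 = 120·633589 + 11·6911640 = 152058720.
Step 3: Verify x_4² - 119·y_4² = 2751500665036569601 - 2751500665036569600 = 1 (should be 1). ✓

(x_1, y_1) = (120, 11); (x_4, y_4) = (1658764801, 152058720).


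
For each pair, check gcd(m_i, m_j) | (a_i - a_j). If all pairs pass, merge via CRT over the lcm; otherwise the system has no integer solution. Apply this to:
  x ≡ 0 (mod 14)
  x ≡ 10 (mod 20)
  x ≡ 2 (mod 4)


Moduli 14, 20, 4 are not pairwise coprime, so CRT works modulo lcm(m_i) when all pairwise compatibility conditions hold.
Pairwise compatibility: gcd(m_i, m_j) must divide a_i - a_j for every pair.
Merge one congruence at a time:
  Start: x ≡ 0 (mod 14).
  Combine with x ≡ 10 (mod 20): gcd(14, 20) = 2; 10 - 0 = 10, which IS divisible by 2, so compatible.
    Write x = 0 + 14·t and substitute into x ≡ 10 (mod 20): 14·t ≡ 10 − 0 = 10 (mod 20).
    Divide the congruence (and modulus) by g = 2: 7·t ≡ 5 (mod 10).
    The inverse of 7 mod 10 is 3 (since 7·3 = 21 = 2·10 + 1), so t ≡ 3·5 = 15 ≡ 5 (mod 10).
    Then x = 0 + 14·5 = 70, valid modulo lcm(14, 20) = 140: x ≡ 70 (mod 140).
  Combine with x ≡ 2 (mod 4): gcd(140, 4) = 4; 2 - 70 = -68, which IS divisible by 4, so compatible.
    Write x = 70 + 140·t and substitute into x ≡ 2 (mod 4): 140·t ≡ 2 − 70 = -68 (mod 4).
    Divide the congruence (and modulus) by g = 4: 35·t ≡ -17 (mod 1).
    Modulo 1 every t works; take t = 0.
    Then x = 70 + 140·0 = 70, valid modulo lcm(140, 4) = 140: x ≡ 70 (mod 140).
Verify: 70 mod 14 = 0, 70 mod 20 = 10, 70 mod 4 = 2.

x ≡ 70 (mod 140).


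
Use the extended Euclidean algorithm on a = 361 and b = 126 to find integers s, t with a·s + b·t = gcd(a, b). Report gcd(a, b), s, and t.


Euclidean algorithm on (361, 126) — divide until remainder is 0:
  361 = 2 · 126 + 109
  126 = 1 · 109 + 17
  109 = 6 · 17 + 7
  17 = 2 · 7 + 3
  7 = 2 · 3 + 1
  3 = 3 · 1 + 0
gcd(361, 126) = 1.
Track Bezout coefficients alongside the remainders: start with r₀ = 361 = a·1 + b·0 (s = 1, t = 0) and r₁ = 126 = a·0 + b·1 (s = 0, t = 1); each new remainder r_{k+1} = r_{k-1} − q_k·r_k inherits s_{k+1} = s_{k-1} − q_k·s_k, t_{k+1} = t_{k-1} − q_k·t_k, so r_k = a·s_k + b·t_k at every step:
  q = 2: r = 109, s = 1 − 2·0 = 1, t = 0 − 2·1 = -2  (check: 361·1 + 126·(-2) = 109)
  q = 1: r = 17, s = 0 − 1·1 = -1, t = 1 − 1·(-2) = 3  (check: 361·(-1) + 126·3 = 17)
  q = 6: r = 7, s = 1 − 6·(-1) = 7, t = -2 − 6·3 = -20  (check: 361·7 + 126·(-20) = 7)
  q = 2: r = 3, s = -1 − 2·7 = -15, t = 3 − 2·(-20) = 43  (check: 361·(-15) + 126·43 = 3)
  q = 2: r = 1, s = 7 − 2·(-15) = 37, t = -20 − 2·43 = -106  (check: 361·37 + 126·(-106) = 1)
The row with r = 1 (the gcd) gives the Bezout coefficients s = 37, t = -106.
Result: 361 · (37) + 126 · (-106) = 1.

gcd(361, 126) = 1; s = 37, t = -106 (check: 361·37 + 126·(-106) = 1).


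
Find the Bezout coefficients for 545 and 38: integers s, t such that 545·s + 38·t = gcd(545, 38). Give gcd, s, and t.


Euclidean algorithm on (545, 38) — divide until remainder is 0:
  545 = 14 · 38 + 13
  38 = 2 · 13 + 12
  13 = 1 · 12 + 1
  12 = 12 · 1 + 0
gcd(545, 38) = 1.
Track Bezout coefficients alongside the remainders: start with r₀ = 545 = a·1 + b·0 (s = 1, t = 0) and r₁ = 38 = a·0 + b·1 (s = 0, t = 1); each new remainder r_{k+1} = r_{k-1} − q_k·r_k inherits s_{k+1} = s_{k-1} − q_k·s_k, t_{k+1} = t_{k-1} − q_k·t_k, so r_k = a·s_k + b·t_k at every step:
  q = 14: r = 13, s = 1 − 14·0 = 1, t = 0 − 14·1 = -14  (check: 545·1 + 38·(-14) = 13)
  q = 2: r = 12, s = 0 − 2·1 = -2, t = 1 − 2·(-14) = 29  (check: 545·(-2) + 38·29 = 12)
  q = 1: r = 1, s = 1 − 1·(-2) = 3, t = -14 − 1·29 = -43  (check: 545·3 + 38·(-43) = 1)
The row with r = 1 (the gcd) gives the Bezout coefficients s = 3, t = -43.
Result: 545 · (3) + 38 · (-43) = 1.

gcd(545, 38) = 1; s = 3, t = -43 (check: 545·3 + 38·(-43) = 1).


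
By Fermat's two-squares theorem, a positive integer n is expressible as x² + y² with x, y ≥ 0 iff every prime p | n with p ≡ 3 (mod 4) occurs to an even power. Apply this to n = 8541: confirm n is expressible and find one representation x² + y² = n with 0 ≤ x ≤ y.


Step 1: Factor n = 8541 = 3^2 · 13 · 73.
Step 2: Check the mod-4 condition on each prime factor: 3 ≡ 3 (mod 4), exponent 2 (must be even); 13 ≡ 1 (mod 4), exponent 1; 73 ≡ 1 (mod 4), exponent 1.
All primes ≡ 3 (mod 4) appear to even exponent (or don't appear), so by the two-squares theorem n IS expressible as a sum of two squares.
Step 3: Build a representation. Group n = k² · m with k = 3 and m = 13 · 73 = 949 (a product of primes ≡ 1 (mod 4)); a representation of m scales to one of n via (k·x)² + (k·y)² = k²(x² + y²). Each prime p ≡ 1 (mod 4) is itself a sum of two squares; find a² by testing p − a² for a perfect square:
  13: 13 − 1² = 12, 13 − 2² = 9 = 3² ⇒ 13 = 2² + 3².
  73: 73 − 1² = 72, 73 − 2² = 69, 73 − 3² = 64 = 8² ⇒ 73 = 3² + 8².
  Combine using the Brahmagupta–Fibonacci identity (a² + b²)(c² + d²) = (ac − bd)² + (ad + bc)² = (ac + bd)² + (ad − bc)²:
  13 · 73 = 949: from (2² + 3²)(3² + 8²), take (2·3 − 3·8, 2·8 + 3·3) = (6 − 24, 16 + 9) = (-18, 25); dropping signs (only squares matter) gives (18, 25); check 18² + 25² = 324 + 625 = 949 ✓.
  Scale by k = 3: (3·18, 3·25) = (54, 75).
Step 4: Order so x ≤ y and verify: 54² + 75² = 2916 + 5625 = 8541 = n. ✓

n = 8541 = 54² + 75² (one valid representation with x ≤ y).


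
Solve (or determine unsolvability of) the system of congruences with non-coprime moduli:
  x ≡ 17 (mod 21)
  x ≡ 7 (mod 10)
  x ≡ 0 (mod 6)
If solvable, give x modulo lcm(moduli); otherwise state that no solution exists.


Moduli 21, 10, 6 are not pairwise coprime, so CRT works modulo lcm(m_i) when all pairwise compatibility conditions hold.
Pairwise compatibility: gcd(m_i, m_j) must divide a_i - a_j for every pair.
Merge one congruence at a time:
  Start: x ≡ 17 (mod 21).
  Combine with x ≡ 7 (mod 10): gcd(21, 10) = 1; 7 - 17 = -10, which IS divisible by 1, so compatible.
    Write x = 17 + 21·t and substitute into x ≡ 7 (mod 10): 21·t ≡ 7 − 17 = -10 (mod 10).
    Reduce coefficients mod 10: 1·t ≡ 0 (mod 10).
    So t ≡ 0 (mod 10).
    Then x = 17 + 21·0 = 17, valid modulo lcm(21, 10) = 210: x ≡ 17 (mod 210).
  Combine with x ≡ 0 (mod 6): gcd(210, 6) = 6, and 0 - 17 = -17 is NOT divisible by 6.
    ⇒ system is inconsistent (no integer solution).

No solution (the system is inconsistent).


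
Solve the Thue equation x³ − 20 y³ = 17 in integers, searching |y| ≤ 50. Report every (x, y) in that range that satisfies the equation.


The equation is x³ - 20y³ = 17. For fixed y, x³ = 20·y³ + 17, so a solution requires the RHS to be a perfect cube.
Strategy: iterate y from -50 to 50, compute RHS = 20·y³ + 17, and check whether it is a (positive or negative) perfect cube.
Check small values of y:
  y = 0: RHS = 17 is not a perfect cube.
  y = 1: RHS = 37 is not a perfect cube.
  y = -1: RHS = -3 is not a perfect cube.
  y = 2: RHS = 177 is not a perfect cube.
  y = -2: RHS = -143 is not a perfect cube.
  y = 3: RHS = 557 is not a perfect cube.
  y = -3: RHS = -523 is not a perfect cube.
Continuing the search up to |y| = 50 finds no solutions either.
No (x, y) in the scanned range satisfies the equation.

No integer solutions with |y| ≤ 50.


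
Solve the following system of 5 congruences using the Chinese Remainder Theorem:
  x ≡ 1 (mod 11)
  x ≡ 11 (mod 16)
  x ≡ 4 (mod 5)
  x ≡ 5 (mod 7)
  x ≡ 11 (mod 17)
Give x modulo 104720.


Product of moduli M = 11 · 16 · 5 · 7 · 17 = 104720.
Merge one congruence at a time:
  Start: x ≡ 1 (mod 11).
  Combine with x ≡ 11 (mod 16); new modulus lcm = 176.
    Write x = 1 + 11·t and substitute into x ≡ 11 (mod 16): 11·t ≡ 11 − 1 = 10 (mod 16).
    The inverse of 11 mod 16 is 3 (since 11·3 = 33 = 2·16 + 1), so t ≡ 3·10 = 30 ≡ 14 (mod 16).
    Then x = 1 + 11·14 = 155, valid modulo lcm(11, 16) = 176: x ≡ 155 (mod 176).
  Combine with x ≡ 4 (mod 5); new modulus lcm = 880.
    Write x = 155 + 176·t and substitute into x ≡ 4 (mod 5): 176·t ≡ 4 − 155 = -151 (mod 5).
    Reduce coefficients mod 5: 1·t ≡ 4 (mod 5).
    So t ≡ 4 (mod 5).
    Then x = 155 + 176·4 = 859, valid modulo lcm(176, 5) = 880: x ≡ 859 (mod 880).
  Combine with x ≡ 5 (mod 7); new modulus lcm = 6160.
    Write x = 859 + 880·t and substitute into x ≡ 5 (mod 7): 880·t ≡ 5 − 859 = -854 (mod 7).
    Reduce coefficients mod 7: 5·t ≡ 0 (mod 7).
    The inverse of 5 mod 7 is 3 (since 5·3 = 15 = 2·7 + 1), so t ≡ 3·0 = 0 ≡ 0 (mod 7).
    Then x = 859 + 880·0 = 859, valid modulo lcm(880, 7) = 6160: x ≡ 859 (mod 6160).
  Combine with x ≡ 11 (mod 17); new modulus lcm = 104720.
    Write x = 859 + 6160·t and substitute into x ≡ 11 (mod 17): 6160·t ≡ 11 − 859 = -848 (mod 17).
    Reduce coefficients mod 17: 6·t ≡ 2 (mod 17).
    The inverse of 6 mod 17 is 3 (since 6·3 = 18 = 1·17 + 1), so t ≡ 3·2 = 6 ≡ 6 (mod 17).
    Then x = 859 + 6160·6 = 37819, valid modulo lcm(6160, 17) = 104720: x ≡ 37819 (mod 104720).
Verify against each original: 37819 mod 11 = 1, 37819 mod 16 = 11, 37819 mod 5 = 4, 37819 mod 7 = 5, 37819 mod 17 = 11.

x ≡ 37819 (mod 104720).


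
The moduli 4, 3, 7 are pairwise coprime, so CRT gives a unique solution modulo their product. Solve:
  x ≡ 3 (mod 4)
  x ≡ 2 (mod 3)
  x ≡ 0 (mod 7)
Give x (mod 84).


Moduli 4, 3, 7 are pairwise coprime; by CRT there is a unique solution modulo M = 4 · 3 · 7 = 84.
Solve pairwise, accumulating the modulus:
  Start with x ≡ 3 (mod 4).
  Combine with x ≡ 2 (mod 3): since gcd(4, 3) = 1, we get a unique residue mod 12.
    Write x = 3 + 4·t and substitute into x ≡ 2 (mod 3): 4·t ≡ 2 − 3 = -1 (mod 3).
    Reduce coefficients mod 3: 1·t ≡ 2 (mod 3).
    So t ≡ 2 (mod 3).
    Then x = 3 + 4·2 = 11, valid modulo lcm(4, 3) = 12: x ≡ 11 (mod 12).
  Combine with x ≡ 0 (mod 7): since gcd(12, 7) = 1, we get a unique residue mod 84.
    Write x = 11 + 12·t and substitute into x ≡ 0 (mod 7): 12·t ≡ 0 − 11 = -11 (mod 7).
    Reduce coefficients mod 7: 5·t ≡ 3 (mod 7).
    The inverse of 5 mod 7 is 3 (since 5·3 = 15 = 2·7 + 1), so t ≡ 3·3 = 9 ≡ 2 (mod 7).
    Then x = 11 + 12·2 = 35, valid modulo lcm(12, 7) = 84: x ≡ 35 (mod 84).
Verify: 35 mod 4 = 3 ✓, 35 mod 3 = 2 ✓, 35 mod 7 = 0 ✓.

x ≡ 35 (mod 84).


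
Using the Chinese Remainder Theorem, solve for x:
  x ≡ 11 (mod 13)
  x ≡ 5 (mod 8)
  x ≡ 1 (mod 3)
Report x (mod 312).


Moduli 13, 8, 3 are pairwise coprime; by CRT there is a unique solution modulo M = 13 · 8 · 3 = 312.
Solve pairwise, accumulating the modulus:
  Start with x ≡ 11 (mod 13).
  Combine with x ≡ 5 (mod 8): since gcd(13, 8) = 1, we get a unique residue mod 104.
    Write x = 11 + 13·t and substitute into x ≡ 5 (mod 8): 13·t ≡ 5 − 11 = -6 (mod 8).
    Reduce coefficients mod 8: 5·t ≡ 2 (mod 8).
    The inverse of 5 mod 8 is 5 (since 5·5 = 25 = 3·8 + 1), so t ≡ 5·2 = 10 ≡ 2 (mod 8).
    Then x = 11 + 13·2 = 37, valid modulo lcm(13, 8) = 104: x ≡ 37 (mod 104).
  Combine with x ≡ 1 (mod 3): since gcd(104, 3) = 1, we get a unique residue mod 312.
    Write x = 37 + 104·t and substitute into x ≡ 1 (mod 3): 104·t ≡ 1 − 37 = -36 (mod 3).
    Reduce coefficients mod 3: 2·t ≡ 0 (mod 3).
    The inverse of 2 mod 3 is 2 (since 2·2 = 4 = 1·3 + 1), so t ≡ 2·0 = 0 ≡ 0 (mod 3).
    Then x = 37 + 104·0 = 37, valid modulo lcm(104, 3) = 312: x ≡ 37 (mod 312).
Verify: 37 mod 13 = 11 ✓, 37 mod 8 = 5 ✓, 37 mod 3 = 1 ✓.

x ≡ 37 (mod 312).


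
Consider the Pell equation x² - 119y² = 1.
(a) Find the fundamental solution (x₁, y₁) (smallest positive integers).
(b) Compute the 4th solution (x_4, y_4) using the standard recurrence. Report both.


Step 1: Find the fundamental solution (x₁, y₁) of x² - 119y² = 1.
  Expand √119 as a continued fraction. a₀ = ⌊√119⌋ = 10; iterate m_{k+1} = d_k·a_k − m_k, d_{k+1} = (119 − m_{k+1}²)/d_k, a_{k+1} = ⌊(a₀ + m_{k+1})/d_{k+1}⌋ (starting m₀ = 0, d₀ = 1), with convergents p_k = a_k·p_{k-1} + p_{k-2}, q_k = a_k·q_{k-1} + q_{k-2} (p₋₁ = 1, q₋₁ = 0):
  k = 0: a₀ = 10; p₀/q₀ = 10/1; p₀² − 119·q₀² = 100 − 119 = -19.
  k = 1: m = 10, d = 19, a = ⌊(10 + 10)/19⌋ = 1; p/q = (1·10 + 1)/(1·1 + 0) = 11/1; p² − 119·q² = 121 − 119 = 2.
  k = 2: m = 9, d = 2, a = ⌊(10 + 9)/2⌋ = 9; p/q = (9·11 + 10)/(9·1 + 1) = 109/10; p² − 119·q² = 11881 − 11900 = -19.
  k = 3: m = 9, d = 19, a = ⌊(10 + 9)/19⌋ = 1; p/q = (1·109 + 11)/(1·10 + 1) = 120/11; p² − 119·q² = 14400 − 14399 = 1.
  The first convergent with p² − 119·q² = 1 gives the fundamental solution (x₁, y₁) = (120, 11).
Step 2: Apply the recurrence (x_{n+1}, y_{n+1}) = (x₁x_n + 119y₁y_n, x₁y_n + y₁x_n) repeatedly.
  From (x_1, y_1) = (120, 11): x_2 = 120·120 + 119·11·11 = 28799; y_2 = 120·11 + 11·120 = 2640.
  From (x_2, y_2) = (28799, 2640): x_3 = 120·28799 + 119·11·2640 = 6911640; y_3 = 120·2640 + 11·28799 = 633589.
  From (x_3, y_3) = (6911640, 633589): x_4 = 120·6911640 + 119·11·633589 = 1658764801; y_4 = 120·633589 + 11·6911640 = 152058720.
Step 3: Verify x_4² - 119·y_4² = 2751500665036569601 - 2751500665036569600 = 1 (should be 1). ✓

(x_1, y_1) = (120, 11); (x_4, y_4) = (1658764801, 152058720).


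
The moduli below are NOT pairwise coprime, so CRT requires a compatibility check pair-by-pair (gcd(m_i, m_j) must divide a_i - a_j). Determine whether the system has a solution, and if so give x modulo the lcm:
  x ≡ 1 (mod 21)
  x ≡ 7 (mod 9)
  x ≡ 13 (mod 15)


Moduli 21, 9, 15 are not pairwise coprime, so CRT works modulo lcm(m_i) when all pairwise compatibility conditions hold.
Pairwise compatibility: gcd(m_i, m_j) must divide a_i - a_j for every pair.
Merge one congruence at a time:
  Start: x ≡ 1 (mod 21).
  Combine with x ≡ 7 (mod 9): gcd(21, 9) = 3; 7 - 1 = 6, which IS divisible by 3, so compatible.
    Write x = 1 + 21·t and substitute into x ≡ 7 (mod 9): 21·t ≡ 7 − 1 = 6 (mod 9).
    Divide the congruence (and modulus) by g = 3: 7·t ≡ 2 (mod 3).
    Reduce coefficients mod 3: 1·t ≡ 2 (mod 3).
    So t ≡ 2 (mod 3).
    Then x = 1 + 21·2 = 43, valid modulo lcm(21, 9) = 63: x ≡ 43 (mod 63).
  Combine with x ≡ 13 (mod 15): gcd(63, 15) = 3; 13 - 43 = -30, which IS divisible by 3, so compatible.
    Write x = 43 + 63·t and substitute into x ≡ 13 (mod 15): 63·t ≡ 13 − 43 = -30 (mod 15).
    Divide the congruence (and modulus) by g = 3: 21·t ≡ -10 (mod 5).
    Reduce coefficients mod 5: 1·t ≡ 0 (mod 5).
    So t ≡ 0 (mod 5).
    Then x = 43 + 63·0 = 43, valid modulo lcm(63, 15) = 315: x ≡ 43 (mod 315).
Verify: 43 mod 21 = 1, 43 mod 9 = 7, 43 mod 15 = 13.

x ≡ 43 (mod 315).


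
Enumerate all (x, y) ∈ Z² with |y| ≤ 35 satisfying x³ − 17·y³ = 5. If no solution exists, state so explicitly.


The equation is x³ - 17y³ = 5. For fixed y, x³ = 17·y³ + 5, so a solution requires the RHS to be a perfect cube.
Strategy: iterate y from -35 to 35, compute RHS = 17·y³ + 5, and check whether it is a (positive or negative) perfect cube.
Check small values of y:
  y = 0: RHS = 5 is not a perfect cube.
  y = 1: RHS = 22 is not a perfect cube.
  y = -1: RHS = -12 is not a perfect cube.
  y = 2: RHS = 141 is not a perfect cube.
  y = -2: RHS = -131 is not a perfect cube.
  y = 3: RHS = 464 is not a perfect cube.
  y = -3: RHS = -454 is not a perfect cube.
Continuing the search up to |y| = 35 finds no solutions either.
No (x, y) in the scanned range satisfies the equation.

No integer solutions with |y| ≤ 35.


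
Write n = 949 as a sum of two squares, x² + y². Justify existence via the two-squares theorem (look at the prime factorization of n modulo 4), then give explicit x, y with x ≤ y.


Step 1: Factor n = 949 = 13 · 73.
Step 2: Check the mod-4 condition on each prime factor: 13 ≡ 1 (mod 4), exponent 1; 73 ≡ 1 (mod 4), exponent 1.
All primes ≡ 3 (mod 4) appear to even exponent (or don't appear), so by the two-squares theorem n IS expressible as a sum of two squares.
Step 3: Build a representation. Here n = 13 · 73 is a product of primes ≡ 1 (mod 4). Each prime p ≡ 1 (mod 4) is itself a sum of two squares; find a² by testing p − a² for a perfect square:
  13: 13 − 1² = 12, 13 − 2² = 9 = 3² ⇒ 13 = 2² + 3².
  73: 73 − 1² = 72, 73 − 2² = 69, 73 − 3² = 64 = 8² ⇒ 73 = 3² + 8².
  Combine using the Brahmagupta–Fibonacci identity (a² + b²)(c² + d²) = (ac − bd)² + (ad + bc)² = (ac + bd)² + (ad − bc)²:
  13 · 73 = 949: from (2² + 3²)(3² + 8²), take (2·3 − 3·8, 2·8 + 3·3) = (6 − 24, 16 + 9) = (-18, 25); dropping signs (only squares matter) gives (18, 25); check 18² + 25² = 324 + 625 = 949 ✓.
Step 4: Order so x ≤ y and verify: 18² + 25² = 324 + 625 = 949 = n. ✓

n = 949 = 18² + 25² (one valid representation with x ≤ y).


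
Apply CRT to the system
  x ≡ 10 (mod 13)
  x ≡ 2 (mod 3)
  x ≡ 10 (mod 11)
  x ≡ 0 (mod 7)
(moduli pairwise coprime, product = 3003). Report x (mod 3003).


Product of moduli M = 13 · 3 · 11 · 7 = 3003.
Merge one congruence at a time:
  Start: x ≡ 10 (mod 13).
  Combine with x ≡ 2 (mod 3); new modulus lcm = 39.
    Write x = 10 + 13·t and substitute into x ≡ 2 (mod 3): 13·t ≡ 2 − 10 = -8 (mod 3).
    Reduce coefficients mod 3: 1·t ≡ 1 (mod 3).
    So t ≡ 1 (mod 3).
    Then x = 10 + 13·1 = 23, valid modulo lcm(13, 3) = 39: x ≡ 23 (mod 39).
  Combine with x ≡ 10 (mod 11); new modulus lcm = 429.
    Write x = 23 + 39·t and substitute into x ≡ 10 (mod 11): 39·t ≡ 10 − 23 = -13 (mod 11).
    Reduce coefficients mod 11: 6·t ≡ 9 (mod 11).
    The inverse of 6 mod 11 is 2 (since 6·2 = 12 = 1·11 + 1), so t ≡ 2·9 = 18 ≡ 7 (mod 11).
    Then x = 23 + 39·7 = 296, valid modulo lcm(39, 11) = 429: x ≡ 296 (mod 429).
  Combine with x ≡ 0 (mod 7); new modulus lcm = 3003.
    Write x = 296 + 429·t and substitute into x ≡ 0 (mod 7): 429·t ≡ 0 − 296 = -296 (mod 7).
    Reduce coefficients mod 7: 2·t ≡ 5 (mod 7).
    The inverse of 2 mod 7 is 4 (since 2·4 = 8 = 1·7 + 1), so t ≡ 4·5 = 20 ≡ 6 (mod 7).
    Then x = 296 + 429·6 = 2870, valid modulo lcm(429, 7) = 3003: x ≡ 2870 (mod 3003).
Verify against each original: 2870 mod 13 = 10, 2870 mod 3 = 2, 2870 mod 11 = 10, 2870 mod 7 = 0.

x ≡ 2870 (mod 3003).


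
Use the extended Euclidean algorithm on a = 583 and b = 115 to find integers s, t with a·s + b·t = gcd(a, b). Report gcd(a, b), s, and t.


Euclidean algorithm on (583, 115) — divide until remainder is 0:
  583 = 5 · 115 + 8
  115 = 14 · 8 + 3
  8 = 2 · 3 + 2
  3 = 1 · 2 + 1
  2 = 2 · 1 + 0
gcd(583, 115) = 1.
Track Bezout coefficients alongside the remainders: start with r₀ = 583 = a·1 + b·0 (s = 1, t = 0) and r₁ = 115 = a·0 + b·1 (s = 0, t = 1); each new remainder r_{k+1} = r_{k-1} − q_k·r_k inherits s_{k+1} = s_{k-1} − q_k·s_k, t_{k+1} = t_{k-1} − q_k·t_k, so r_k = a·s_k + b·t_k at every step:
  q = 5: r = 8, s = 1 − 5·0 = 1, t = 0 − 5·1 = -5  (check: 583·1 + 115·(-5) = 8)
  q = 14: r = 3, s = 0 − 14·1 = -14, t = 1 − 14·(-5) = 71  (check: 583·(-14) + 115·71 = 3)
  q = 2: r = 2, s = 1 − 2·(-14) = 29, t = -5 − 2·71 = -147  (check: 583·29 + 115·(-147) = 2)
  q = 1: r = 1, s = -14 − 1·29 = -43, t = 71 − 1·(-147) = 218  (check: 583·(-43) + 115·218 = 1)
The row with r = 1 (the gcd) gives the Bezout coefficients s = -43, t = 218.
Result: 583 · (-43) + 115 · (218) = 1.

gcd(583, 115) = 1; s = -43, t = 218 (check: 583·(-43) + 115·218 = 1).


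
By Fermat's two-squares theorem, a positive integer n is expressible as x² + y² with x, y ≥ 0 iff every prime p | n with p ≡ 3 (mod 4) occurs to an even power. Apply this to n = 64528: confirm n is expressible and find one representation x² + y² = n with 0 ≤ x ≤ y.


Step 1: Factor n = 64528 = 2^4 · 37 · 109.
Step 2: Check the mod-4 condition on each prime factor: 2 = 2 (special); 37 ≡ 1 (mod 4), exponent 1; 109 ≡ 1 (mod 4), exponent 1.
All primes ≡ 3 (mod 4) appear to even exponent (or don't appear), so by the two-squares theorem n IS expressible as a sum of two squares.
Step 3: Build a representation. Group n = k² · m with k = 4 and m = 37 · 109 = 4033 (a product of primes ≡ 1 (mod 4)); a representation of m scales to one of n via (k·x)² + (k·y)² = k²(x² + y²). Each prime p ≡ 1 (mod 4) is itself a sum of two squares; find a² by testing p − a² for a perfect square:
  37: 37 − 1² = 36 = 6² ⇒ 37 = 1² + 6².
  109: 109 − 1² = 108, 109 − 2² = 105, 109 − 3² = 100 = 10² ⇒ 109 = 3² + 10².
  Combine using the Brahmagupta–Fibonacci identity (a² + b²)(c² + d²) = (ac − bd)² + (ad + bc)² = (ac + bd)² + (ad − bc)²:
  37 · 109 = 4033: from (1² + 6²)(3² + 10²), take (1·3 − 6·10, 1·10 + 6·3) = (3 − 60, 10 + 18) = (-57, 28); dropping signs (only squares matter) gives (57, 28); check 57² + 28² = 3249 + 784 = 4033 ✓.
  Scale by k = 4: (4·57, 4·28) = (228, 112).
Step 4: Order so x ≤ y and verify: 112² + 228² = 12544 + 51984 = 64528 = n. ✓

n = 64528 = 112² + 228² (one valid representation with x ≤ y).


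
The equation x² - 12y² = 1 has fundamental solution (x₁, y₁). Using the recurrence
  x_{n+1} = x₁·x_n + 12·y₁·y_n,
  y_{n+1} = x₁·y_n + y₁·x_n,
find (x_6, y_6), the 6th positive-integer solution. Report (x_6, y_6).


Step 1: Find the fundamental solution (x₁, y₁) of x² - 12y² = 1.
  Expand √12 as a continued fraction. a₀ = ⌊√12⌋ = 3; iterate m_{k+1} = d_k·a_k − m_k, d_{k+1} = (12 − m_{k+1}²)/d_k, a_{k+1} = ⌊(a₀ + m_{k+1})/d_{k+1}⌋ (starting m₀ = 0, d₀ = 1), with convergents p_k = a_k·p_{k-1} + p_{k-2}, q_k = a_k·q_{k-1} + q_{k-2} (p₋₁ = 1, q₋₁ = 0):
  k = 0: a₀ = 3; p₀/q₀ = 3/1; p₀² − 12·q₀² = 9 − 12 = -3.
  k = 1: m = 3, d = 3, a = ⌊(3 + 3)/3⌋ = 2; p/q = (2·3 + 1)/(2·1 + 0) = 7/2; p² − 12·q² = 49 − 48 = 1.
  The first convergent with p² − 12·q² = 1 gives the fundamental solution (x₁, y₁) = (7, 2).
Step 2: Apply the recurrence (x_{n+1}, y_{n+1}) = (x₁x_n + 12y₁y_n, x₁y_n + y₁x_n) repeatedly.
  From (x_1, y_1) = (7, 2): x_2 = 7·7 + 12·2·2 = 97; y_2 = 7·2 + 2·7 = 28.
  From (x_2, y_2) = (97, 28): x_3 = 7·97 + 12·2·28 = 1351; y_3 = 7·28 + 2·97 = 390.
  From (x_3, y_3) = (1351, 390): x_4 = 7·1351 + 12·2·390 = 18817; y_4 = 7·390 + 2·1351 = 5432.
  From (x_4, y_4) = (18817, 5432): x_5 = 7·18817 + 12·2·5432 = 262087; y_5 = 7·5432 + 2·18817 = 75658.
  From (x_5, y_5) = (262087, 75658): x_6 = 7·262087 + 12·2·75658 = 3650401; y_6 = 7·75658 + 2·262087 = 1053780.
Step 3: Verify x_6² - 12·y_6² = 13325427460801 - 13325427460800 = 1 (should be 1). ✓

(x_1, y_1) = (7, 2); (x_6, y_6) = (3650401, 1053780).


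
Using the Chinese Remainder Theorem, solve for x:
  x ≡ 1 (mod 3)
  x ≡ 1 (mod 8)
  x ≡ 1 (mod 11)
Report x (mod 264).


Moduli 3, 8, 11 are pairwise coprime; by CRT there is a unique solution modulo M = 3 · 8 · 11 = 264.
Solve pairwise, accumulating the modulus:
  Start with x ≡ 1 (mod 3).
  Combine with x ≡ 1 (mod 8): since gcd(3, 8) = 1, we get a unique residue mod 24.
    Write x = 1 + 3·t and substitute into x ≡ 1 (mod 8): 3·t ≡ 1 − 1 = 0 (mod 8).
    The inverse of 3 mod 8 is 3 (since 3·3 = 9 = 1·8 + 1), so t ≡ 3·0 = 0 ≡ 0 (mod 8).
    Then x = 1 + 3·0 = 1, valid modulo lcm(3, 8) = 24: x ≡ 1 (mod 24).
  Combine with x ≡ 1 (mod 11): since gcd(24, 11) = 1, we get a unique residue mod 264.
    Write x = 1 + 24·t and substitute into x ≡ 1 (mod 11): 24·t ≡ 1 − 1 = 0 (mod 11).
    Reduce coefficients mod 11: 2·t ≡ 0 (mod 11).
    The inverse of 2 mod 11 is 6 (since 2·6 = 12 = 1·11 + 1), so t ≡ 6·0 = 0 ≡ 0 (mod 11).
    Then x = 1 + 24·0 = 1, valid modulo lcm(24, 11) = 264: x ≡ 1 (mod 264).
Verify: 1 mod 3 = 1 ✓, 1 mod 8 = 1 ✓, 1 mod 11 = 1 ✓.

x ≡ 1 (mod 264).


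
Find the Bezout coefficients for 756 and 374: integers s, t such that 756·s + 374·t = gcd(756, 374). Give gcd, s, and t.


Euclidean algorithm on (756, 374) — divide until remainder is 0:
  756 = 2 · 374 + 8
  374 = 46 · 8 + 6
  8 = 1 · 6 + 2
  6 = 3 · 2 + 0
gcd(756, 374) = 2.
Track Bezout coefficients alongside the remainders: start with r₀ = 756 = a·1 + b·0 (s = 1, t = 0) and r₁ = 374 = a·0 + b·1 (s = 0, t = 1); each new remainder r_{k+1} = r_{k-1} − q_k·r_k inherits s_{k+1} = s_{k-1} − q_k·s_k, t_{k+1} = t_{k-1} − q_k·t_k, so r_k = a·s_k + b·t_k at every step:
  q = 2: r = 8, s = 1 − 2·0 = 1, t = 0 − 2·1 = -2  (check: 756·1 + 374·(-2) = 8)
  q = 46: r = 6, s = 0 − 46·1 = -46, t = 1 − 46·(-2) = 93  (check: 756·(-46) + 374·93 = 6)
  q = 1: r = 2, s = 1 − 1·(-46) = 47, t = -2 − 1·93 = -95  (check: 756·47 + 374·(-95) = 2)
The row with r = 2 (the gcd) gives the Bezout coefficients s = 47, t = -95.
Result: 756 · (47) + 374 · (-95) = 2.

gcd(756, 374) = 2; s = 47, t = -95 (check: 756·47 + 374·(-95) = 2).


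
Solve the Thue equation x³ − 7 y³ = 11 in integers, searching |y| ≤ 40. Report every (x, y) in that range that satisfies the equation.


The equation is x³ - 7y³ = 11. For fixed y, x³ = 7·y³ + 11, so a solution requires the RHS to be a perfect cube.
Strategy: iterate y from -40 to 40, compute RHS = 7·y³ + 11, and check whether it is a (positive or negative) perfect cube.
Check small values of y:
  y = 0: RHS = 11 is not a perfect cube.
  y = 1: RHS = 18 is not a perfect cube.
  y = -1: RHS = 4 is not a perfect cube.
  y = 2: RHS = 67 is not a perfect cube.
  y = -2: RHS = -45 is not a perfect cube.
  y = 3: RHS = 200 is not a perfect cube.
  y = -3: RHS = -178 is not a perfect cube.
Continuing the search up to |y| = 40 finds no solutions either.
No (x, y) in the scanned range satisfies the equation.

No integer solutions with |y| ≤ 40.
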